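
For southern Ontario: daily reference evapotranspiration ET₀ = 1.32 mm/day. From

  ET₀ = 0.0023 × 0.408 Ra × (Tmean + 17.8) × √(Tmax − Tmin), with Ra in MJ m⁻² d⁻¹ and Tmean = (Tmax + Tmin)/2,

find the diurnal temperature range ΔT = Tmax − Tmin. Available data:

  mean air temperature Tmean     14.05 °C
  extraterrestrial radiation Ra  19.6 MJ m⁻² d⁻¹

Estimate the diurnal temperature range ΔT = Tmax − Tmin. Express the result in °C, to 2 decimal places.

5.08 °C

√ΔT = ET₀ / [0.0023 × 0.408 × Ra × (Tmean+17.8)] = 1.32 / (0.0023 × 7.9968 × 31.85) = 2.2533
ΔT = 2.2533² = 5.077 °C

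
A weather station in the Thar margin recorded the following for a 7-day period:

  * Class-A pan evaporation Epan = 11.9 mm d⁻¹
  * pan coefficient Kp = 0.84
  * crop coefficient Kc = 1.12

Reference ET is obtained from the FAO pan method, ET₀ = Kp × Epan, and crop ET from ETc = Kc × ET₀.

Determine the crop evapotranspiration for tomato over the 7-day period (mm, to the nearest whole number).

ET₀ = 0.84 × 11.9 = 9.9960 mm/d
ETc = Kc × ET₀ = 1.12 × 9.9960 = 11.1955 mm/d
Over 7 days: 11.1955 × 7 = 78.369 mm

78 mm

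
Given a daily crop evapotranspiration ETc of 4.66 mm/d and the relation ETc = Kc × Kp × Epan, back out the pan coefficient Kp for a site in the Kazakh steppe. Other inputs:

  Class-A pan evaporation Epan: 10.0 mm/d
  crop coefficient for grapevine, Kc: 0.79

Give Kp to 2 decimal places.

ETc = Kc × Kp × Epan  ⇒  Kp = ETc / (Kc × Epan)
Kp = 4.66 / (0.79 × 10.0) = 4.66 / 7.900 = 0.5899

0.59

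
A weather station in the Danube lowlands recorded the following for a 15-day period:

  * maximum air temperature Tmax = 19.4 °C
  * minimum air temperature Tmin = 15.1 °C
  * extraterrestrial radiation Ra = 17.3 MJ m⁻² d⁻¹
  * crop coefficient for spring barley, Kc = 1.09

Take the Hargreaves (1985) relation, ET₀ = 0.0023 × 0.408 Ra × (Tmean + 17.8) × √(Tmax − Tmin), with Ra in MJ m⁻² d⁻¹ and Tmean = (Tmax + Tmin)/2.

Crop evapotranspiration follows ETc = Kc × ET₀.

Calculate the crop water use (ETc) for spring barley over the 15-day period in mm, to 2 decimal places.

19.29 mm

Tmean = (19.4 + 15.1)/2 = 17.25 °C
0.408 Ra = 0.408 × 17.3 = 7.0584 mm/d equivalent
ET₀ = 0.0023 × 7.0584 × (17.25 + 17.8) × √4.3 = 0.0023 × 7.0584 × 35.05 × 2.0736 = 1.1799 mm/d
ETc = Kc × ET₀ = 1.09 × 1.1799 = 1.2861 mm/d
Over 15 days: 1.2861 × 15 = 19.292 mm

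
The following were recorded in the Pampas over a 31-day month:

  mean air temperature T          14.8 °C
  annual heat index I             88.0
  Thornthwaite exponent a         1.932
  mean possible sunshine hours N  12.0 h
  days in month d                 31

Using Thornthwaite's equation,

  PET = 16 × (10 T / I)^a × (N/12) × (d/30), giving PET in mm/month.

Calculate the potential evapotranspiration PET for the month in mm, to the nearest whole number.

10T/I = 10 × 14.8 / 88.0 = 1.6818
(10T/I)^a = 1.6818^1.932 = 2.7302
Uncorrected PET = 16 × 2.7302 = 43.683 mm
Correction = (N/12)(d/30) = (12.0/12)(31/30) = 1.0333
PET = 43.683 × 1.0333 = 45.138 mm/month

45 mm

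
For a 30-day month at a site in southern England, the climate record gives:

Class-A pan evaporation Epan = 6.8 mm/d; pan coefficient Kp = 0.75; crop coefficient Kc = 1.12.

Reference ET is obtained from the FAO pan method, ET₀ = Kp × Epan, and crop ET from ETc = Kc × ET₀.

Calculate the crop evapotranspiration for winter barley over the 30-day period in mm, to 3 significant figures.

ET₀ = 0.75 × 6.8 = 5.1000 mm/d
ETc = Kc × ET₀ = 1.12 × 5.1000 = 5.7120 mm/d
Over 30 days: 5.7120 × 30 = 171.360 mm

171 mm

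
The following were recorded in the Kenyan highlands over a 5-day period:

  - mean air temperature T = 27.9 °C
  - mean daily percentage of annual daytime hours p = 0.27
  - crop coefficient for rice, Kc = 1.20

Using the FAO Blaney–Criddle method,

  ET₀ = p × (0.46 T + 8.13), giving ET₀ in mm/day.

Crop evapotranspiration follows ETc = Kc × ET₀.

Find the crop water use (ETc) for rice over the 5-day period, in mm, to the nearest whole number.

ET₀ = 0.27 × (0.46 × 27.9 + 8.13) = 0.27 × 20.964 = 5.6603 mm/d
ETc = Kc × ET₀ = 1.20 × 5.6603 = 6.7924 mm/d
Over 5 days: 6.7924 × 5 = 33.962 mm

34 mm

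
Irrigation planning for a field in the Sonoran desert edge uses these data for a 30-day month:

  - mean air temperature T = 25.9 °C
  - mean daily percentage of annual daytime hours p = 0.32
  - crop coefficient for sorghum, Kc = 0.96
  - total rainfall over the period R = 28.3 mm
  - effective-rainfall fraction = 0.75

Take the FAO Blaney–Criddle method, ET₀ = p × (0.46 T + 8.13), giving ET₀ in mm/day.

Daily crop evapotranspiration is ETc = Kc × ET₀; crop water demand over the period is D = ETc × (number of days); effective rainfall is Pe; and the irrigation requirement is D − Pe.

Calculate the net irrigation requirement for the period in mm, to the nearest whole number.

164 mm

ET₀ = 0.32 × (0.46 × 25.9 + 8.13) = 0.32 × 20.044 = 6.4141 mm/d
ETc = Kc × ET₀ = 0.96 × 6.4141 = 6.1575 mm/d
Crop demand D = ETc × 30 d = 6.1575 × 30 = 184.725 mm
Pe = 0.75 × 28.3 = 21.225 mm
D − Pe = 184.725 − 21.225 = 163.500 mm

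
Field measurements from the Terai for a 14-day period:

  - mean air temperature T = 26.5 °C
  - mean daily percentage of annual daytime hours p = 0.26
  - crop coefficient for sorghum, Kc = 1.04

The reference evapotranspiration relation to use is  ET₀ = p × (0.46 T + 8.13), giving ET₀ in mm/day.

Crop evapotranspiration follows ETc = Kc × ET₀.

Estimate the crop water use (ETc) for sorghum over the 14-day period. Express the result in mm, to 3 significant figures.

ET₀ = 0.26 × (0.46 × 26.5 + 8.13) = 0.26 × 20.320 = 5.2832 mm/d
ETc = Kc × ET₀ = 1.04 × 5.2832 = 5.4945 mm/d
Over 14 days: 5.4945 × 14 = 76.923 mm

76.9 mm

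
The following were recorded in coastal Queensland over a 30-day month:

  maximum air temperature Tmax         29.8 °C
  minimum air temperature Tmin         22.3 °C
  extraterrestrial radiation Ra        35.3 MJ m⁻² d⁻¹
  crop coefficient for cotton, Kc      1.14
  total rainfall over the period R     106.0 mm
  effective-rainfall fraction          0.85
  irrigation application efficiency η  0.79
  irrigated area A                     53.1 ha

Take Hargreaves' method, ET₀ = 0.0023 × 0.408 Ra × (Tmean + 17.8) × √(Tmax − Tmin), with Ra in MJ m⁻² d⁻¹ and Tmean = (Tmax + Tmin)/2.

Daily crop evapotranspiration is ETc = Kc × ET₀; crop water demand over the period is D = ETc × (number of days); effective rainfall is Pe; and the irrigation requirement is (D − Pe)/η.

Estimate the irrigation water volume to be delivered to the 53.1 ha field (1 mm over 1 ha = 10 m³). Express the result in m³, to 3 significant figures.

30900 m³

Tmean = (29.8 + 22.3)/2 = 26.05 °C
0.408 Ra = 0.408 × 35.3 = 14.4024 mm/d equivalent
ET₀ = 0.0023 × 14.4024 × (26.05 + 17.8) × √7.5 = 0.0023 × 14.4024 × 43.85 × 2.7386 = 3.9780 mm/d
ETc = Kc × ET₀ = 1.14 × 3.9780 = 4.5349 mm/d
Crop demand D = ETc × 30 d = 4.5349 × 30 = 136.047 mm
Pe = 0.85 × 106.0 = 90.100 mm
D − Pe = 136.047 − 90.100 = 45.947 mm
Gross irrigation = 45.947 / 0.79 = 58.161 mm
Volume = 58.161 mm × 53.1 ha × 10 = 30883.5 m³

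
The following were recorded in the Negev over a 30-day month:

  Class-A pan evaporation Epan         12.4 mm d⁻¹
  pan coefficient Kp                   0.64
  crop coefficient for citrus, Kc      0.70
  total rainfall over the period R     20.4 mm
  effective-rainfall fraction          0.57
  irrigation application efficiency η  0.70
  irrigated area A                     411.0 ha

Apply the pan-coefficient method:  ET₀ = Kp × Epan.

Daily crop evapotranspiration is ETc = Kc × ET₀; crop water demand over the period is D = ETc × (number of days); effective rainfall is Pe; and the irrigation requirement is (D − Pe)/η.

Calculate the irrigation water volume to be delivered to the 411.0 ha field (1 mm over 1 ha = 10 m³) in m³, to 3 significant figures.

ET₀ = 0.64 × 12.4 = 7.9360 mm/d
ETc = Kc × ET₀ = 0.70 × 7.9360 = 5.5552 mm/d
Crop demand D = ETc × 30 d = 5.5552 × 30 = 166.656 mm
Pe = 0.57 × 20.4 = 11.628 mm
D − Pe = 166.656 − 11.628 = 155.028 mm
Gross irrigation = 155.028 / 0.70 = 221.469 mm
Volume = 221.469 mm × 411.0 ha × 10 = 910237.6 m³

910000 m³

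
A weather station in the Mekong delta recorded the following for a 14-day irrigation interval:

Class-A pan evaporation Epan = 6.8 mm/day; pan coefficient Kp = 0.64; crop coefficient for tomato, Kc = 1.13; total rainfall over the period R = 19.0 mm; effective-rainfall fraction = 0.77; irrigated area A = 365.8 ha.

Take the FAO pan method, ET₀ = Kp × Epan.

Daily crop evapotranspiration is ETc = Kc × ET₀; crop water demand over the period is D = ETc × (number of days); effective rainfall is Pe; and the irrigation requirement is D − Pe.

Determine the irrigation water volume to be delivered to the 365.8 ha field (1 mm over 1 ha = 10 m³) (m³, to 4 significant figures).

ET₀ = 0.64 × 6.8 = 4.3520 mm/d
ETc = Kc × ET₀ = 1.13 × 4.3520 = 4.9178 mm/d
Crop demand D = ETc × 14 d = 4.9178 × 14 = 68.849 mm
Pe = 0.77 × 19.0 = 14.630 mm
D − Pe = 68.849 − 14.630 = 54.219 mm
Volume = 54.219 mm × 365.8 ha × 10 = 198333.1 m³

198300 m³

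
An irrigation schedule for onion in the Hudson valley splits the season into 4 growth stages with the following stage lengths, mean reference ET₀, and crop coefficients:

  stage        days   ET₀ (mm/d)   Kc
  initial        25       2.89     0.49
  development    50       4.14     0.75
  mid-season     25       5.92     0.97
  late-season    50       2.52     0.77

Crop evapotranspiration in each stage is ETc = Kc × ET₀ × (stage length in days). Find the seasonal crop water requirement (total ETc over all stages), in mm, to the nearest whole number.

431 mm

initial: 0.49 × 2.89 × 25 = 35.40 mm
development: 0.75 × 4.14 × 50 = 155.25 mm
mid-season: 0.97 × 5.92 × 25 = 143.56 mm
late-season: 0.77 × 2.52 × 50 = 97.02 mm
Seasonal total = 431.23 mm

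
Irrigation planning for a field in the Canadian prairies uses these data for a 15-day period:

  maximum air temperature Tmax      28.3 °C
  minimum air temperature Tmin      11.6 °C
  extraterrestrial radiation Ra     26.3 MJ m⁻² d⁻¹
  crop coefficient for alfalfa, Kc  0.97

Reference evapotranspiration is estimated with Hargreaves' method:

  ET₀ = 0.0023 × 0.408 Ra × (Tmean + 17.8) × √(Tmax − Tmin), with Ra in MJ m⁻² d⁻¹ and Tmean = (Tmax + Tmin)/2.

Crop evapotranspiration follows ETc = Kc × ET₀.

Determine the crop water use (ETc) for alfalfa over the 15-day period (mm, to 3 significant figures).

55.4 mm

Tmean = (28.3 + 11.6)/2 = 19.95 °C
0.408 Ra = 0.408 × 26.3 = 10.7304 mm/d equivalent
ET₀ = 0.0023 × 10.7304 × (19.95 + 17.8) × √16.7 = 0.0023 × 10.7304 × 37.75 × 4.0866 = 3.8074 mm/d
ETc = Kc × ET₀ = 0.97 × 3.8074 = 3.6932 mm/d
Over 15 days: 3.6932 × 15 = 55.398 mm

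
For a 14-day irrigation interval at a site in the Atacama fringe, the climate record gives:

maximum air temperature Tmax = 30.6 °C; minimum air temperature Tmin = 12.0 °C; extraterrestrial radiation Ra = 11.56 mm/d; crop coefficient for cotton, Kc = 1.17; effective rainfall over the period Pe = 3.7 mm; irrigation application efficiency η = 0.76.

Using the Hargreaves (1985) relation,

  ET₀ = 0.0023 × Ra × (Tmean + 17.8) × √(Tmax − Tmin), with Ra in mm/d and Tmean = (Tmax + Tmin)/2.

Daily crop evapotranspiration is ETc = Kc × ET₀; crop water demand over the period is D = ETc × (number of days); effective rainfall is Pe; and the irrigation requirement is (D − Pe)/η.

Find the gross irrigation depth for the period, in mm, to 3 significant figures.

91.8 mm

Tmean = (30.6 + 12.0)/2 = 21.30 °C
ET₀ = 0.0023 × 11.56 × (21.30 + 17.8) × √18.6 = 0.0023 × 11.56 × 39.10 × 4.3128 = 4.4835 mm/d
ETc = Kc × ET₀ = 1.17 × 4.4835 = 5.2457 mm/d
Crop demand D = ETc × 14 d = 5.2457 × 14 = 73.440 mm
D − Pe = 73.440 − 3.7 = 69.740 mm
Gross irrigation = 69.740 / 0.76 = 91.763 mm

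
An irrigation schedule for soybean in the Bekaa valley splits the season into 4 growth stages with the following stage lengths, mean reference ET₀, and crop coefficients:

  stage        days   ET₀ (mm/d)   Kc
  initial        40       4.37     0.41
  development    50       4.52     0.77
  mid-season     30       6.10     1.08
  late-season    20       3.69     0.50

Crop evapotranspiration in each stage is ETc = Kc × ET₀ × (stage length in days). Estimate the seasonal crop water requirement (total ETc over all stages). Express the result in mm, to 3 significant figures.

480 mm

initial: 0.41 × 4.37 × 40 = 71.67 mm
development: 0.77 × 4.52 × 50 = 174.02 mm
mid-season: 1.08 × 6.10 × 30 = 197.64 mm
late-season: 0.50 × 3.69 × 20 = 36.90 mm
Seasonal total = 480.23 mm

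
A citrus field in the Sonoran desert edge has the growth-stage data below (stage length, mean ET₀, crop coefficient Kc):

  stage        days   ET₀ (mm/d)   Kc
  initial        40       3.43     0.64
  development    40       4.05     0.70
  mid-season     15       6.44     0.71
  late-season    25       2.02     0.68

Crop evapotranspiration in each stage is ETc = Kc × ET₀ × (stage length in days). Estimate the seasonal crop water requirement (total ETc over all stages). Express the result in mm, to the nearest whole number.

initial: 0.64 × 3.43 × 40 = 87.81 mm
development: 0.70 × 4.05 × 40 = 113.40 mm
mid-season: 0.71 × 6.44 × 15 = 68.59 mm
late-season: 0.68 × 2.02 × 25 = 34.34 mm
Seasonal total = 304.14 mm

304 mm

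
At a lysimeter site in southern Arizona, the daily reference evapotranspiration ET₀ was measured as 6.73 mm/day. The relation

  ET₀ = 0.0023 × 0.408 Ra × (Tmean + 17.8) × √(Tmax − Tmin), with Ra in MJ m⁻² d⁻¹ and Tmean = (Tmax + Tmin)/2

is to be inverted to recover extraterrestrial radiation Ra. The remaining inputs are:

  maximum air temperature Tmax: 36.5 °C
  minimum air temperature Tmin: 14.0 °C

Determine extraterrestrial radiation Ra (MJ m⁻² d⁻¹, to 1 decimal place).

Tmean = (36.5+14.0)/2 = 25.25 °C; ΔT = 22.5
Ra = ET₀ / [0.0023 × 0.408 × (Tmean+17.8) × √ΔT]
   = 6.73 / (0.0023 × 0.408 × 43.05 × 4.7434) = 35.121 MJ m⁻² d⁻¹

35.1 MJ m⁻² d⁻¹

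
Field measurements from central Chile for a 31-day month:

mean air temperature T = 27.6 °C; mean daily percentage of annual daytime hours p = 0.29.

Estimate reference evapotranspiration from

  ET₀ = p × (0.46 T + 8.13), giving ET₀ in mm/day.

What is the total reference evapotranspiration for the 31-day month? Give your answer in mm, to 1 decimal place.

ET₀ = 0.29 × (0.46 × 27.6 + 8.13) = 0.29 × 20.826 = 6.0395 mm/d
Monthly total = 6.0395 × 31 = 187.225 mm

187.2 mm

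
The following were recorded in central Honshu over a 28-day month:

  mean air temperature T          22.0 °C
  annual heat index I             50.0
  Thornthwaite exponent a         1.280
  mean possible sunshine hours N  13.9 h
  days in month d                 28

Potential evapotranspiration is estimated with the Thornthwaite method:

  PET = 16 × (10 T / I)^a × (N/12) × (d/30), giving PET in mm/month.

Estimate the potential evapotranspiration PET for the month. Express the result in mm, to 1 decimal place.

10T/I = 10 × 22.0 / 50.0 = 4.4000
(10T/I)^a = 4.4000^1.280 = 6.6622
Uncorrected PET = 16 × 6.6622 = 106.595 mm
Correction = (N/12)(d/30) = (13.9/12)(28/30) = 1.0811
PET = 106.595 × 1.0811 = 115.240 mm/month

115.2 mm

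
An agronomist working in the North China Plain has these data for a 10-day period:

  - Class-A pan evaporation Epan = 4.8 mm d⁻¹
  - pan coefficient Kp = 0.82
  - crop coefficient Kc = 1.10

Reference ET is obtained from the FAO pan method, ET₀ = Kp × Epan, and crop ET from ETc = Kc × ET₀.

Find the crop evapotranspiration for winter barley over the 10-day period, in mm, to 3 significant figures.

ET₀ = 0.82 × 4.8 = 3.9360 mm/d
ETc = Kc × ET₀ = 1.10 × 3.9360 = 4.3296 mm/d
Over 10 days: 4.3296 × 10 = 43.296 mm

43.3 mm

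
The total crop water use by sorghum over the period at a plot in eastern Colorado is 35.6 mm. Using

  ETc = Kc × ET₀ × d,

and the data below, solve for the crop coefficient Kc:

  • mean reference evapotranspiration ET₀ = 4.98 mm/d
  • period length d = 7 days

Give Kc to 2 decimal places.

ETc = Kc × ET₀ × d  ⇒  Kc = ETc / (ET₀ × d)
Kc = 35.6 / (4.98 × 7) = 35.6 / 34.86 = 1.0212

1.02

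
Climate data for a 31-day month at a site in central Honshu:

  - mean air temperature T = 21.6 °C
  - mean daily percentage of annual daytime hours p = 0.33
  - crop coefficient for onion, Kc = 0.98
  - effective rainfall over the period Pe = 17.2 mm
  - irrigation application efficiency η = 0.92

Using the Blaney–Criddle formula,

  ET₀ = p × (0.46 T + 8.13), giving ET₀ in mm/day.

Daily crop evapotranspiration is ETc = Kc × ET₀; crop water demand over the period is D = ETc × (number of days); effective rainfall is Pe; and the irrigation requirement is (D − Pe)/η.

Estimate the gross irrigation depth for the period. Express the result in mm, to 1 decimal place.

ET₀ = 0.33 × (0.46 × 21.6 + 8.13) = 0.33 × 18.066 = 5.9618 mm/d
ETc = Kc × ET₀ = 0.98 × 5.9618 = 5.8426 mm/d
Crop demand D = ETc × 31 d = 5.8426 × 31 = 181.121 mm
D − Pe = 181.121 − 17.2 = 163.921 mm
Gross irrigation = 163.921 / 0.92 = 178.175 mm

178.2 mm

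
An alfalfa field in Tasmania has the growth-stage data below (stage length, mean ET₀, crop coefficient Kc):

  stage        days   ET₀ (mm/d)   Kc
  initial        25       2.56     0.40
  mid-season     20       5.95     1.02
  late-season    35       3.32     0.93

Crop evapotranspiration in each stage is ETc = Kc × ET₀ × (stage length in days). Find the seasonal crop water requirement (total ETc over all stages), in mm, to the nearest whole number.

255 mm

initial: 0.40 × 2.56 × 25 = 25.60 mm
mid-season: 1.02 × 5.95 × 20 = 121.38 mm
late-season: 0.93 × 3.32 × 35 = 108.07 mm
Seasonal total = 255.05 mm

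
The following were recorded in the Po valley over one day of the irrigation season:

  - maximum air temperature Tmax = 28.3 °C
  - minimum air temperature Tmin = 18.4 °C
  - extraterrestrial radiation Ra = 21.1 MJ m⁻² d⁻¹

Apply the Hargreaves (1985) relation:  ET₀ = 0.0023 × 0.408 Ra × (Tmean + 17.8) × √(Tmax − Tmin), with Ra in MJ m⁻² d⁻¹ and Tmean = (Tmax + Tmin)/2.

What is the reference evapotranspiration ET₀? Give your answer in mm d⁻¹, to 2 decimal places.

2.56 mm d⁻¹

Tmean = (28.3 + 18.4)/2 = 23.35 °C
0.408 Ra = 0.408 × 21.1 = 8.6088 mm/d equivalent
ET₀ = 0.0023 × 8.6088 × (23.35 + 17.8) × √9.9 = 0.0023 × 8.6088 × 41.15 × 3.1464 = 2.5636 mm/d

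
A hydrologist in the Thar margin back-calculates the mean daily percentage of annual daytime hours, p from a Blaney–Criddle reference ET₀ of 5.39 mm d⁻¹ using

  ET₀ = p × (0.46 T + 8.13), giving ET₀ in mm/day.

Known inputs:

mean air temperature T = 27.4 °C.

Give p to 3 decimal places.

0.260

p = ET₀ / (0.46 T + 8.13) = 5.39 / (0.46 × 27.4 + 8.13) = 5.39 / 20.734 = 0.2600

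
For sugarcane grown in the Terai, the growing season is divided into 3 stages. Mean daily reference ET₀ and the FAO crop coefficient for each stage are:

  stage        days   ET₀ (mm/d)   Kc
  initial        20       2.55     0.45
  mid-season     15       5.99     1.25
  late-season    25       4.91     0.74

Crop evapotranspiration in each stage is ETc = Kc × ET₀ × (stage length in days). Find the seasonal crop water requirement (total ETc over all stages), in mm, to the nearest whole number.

226 mm

initial: 0.45 × 2.55 × 20 = 22.95 mm
mid-season: 1.25 × 5.99 × 15 = 112.31 mm
late-season: 0.74 × 4.91 × 25 = 90.84 mm
Seasonal total = 226.10 mm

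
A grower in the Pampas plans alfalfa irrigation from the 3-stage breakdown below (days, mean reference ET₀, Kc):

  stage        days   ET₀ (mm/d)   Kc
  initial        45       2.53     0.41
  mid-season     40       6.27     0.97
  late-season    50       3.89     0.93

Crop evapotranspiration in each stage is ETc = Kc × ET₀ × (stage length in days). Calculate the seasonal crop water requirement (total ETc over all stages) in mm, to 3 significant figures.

initial: 0.41 × 2.53 × 45 = 46.68 mm
mid-season: 0.97 × 6.27 × 40 = 243.28 mm
late-season: 0.93 × 3.89 × 50 = 180.89 mm
Seasonal total = 470.85 mm

471 mm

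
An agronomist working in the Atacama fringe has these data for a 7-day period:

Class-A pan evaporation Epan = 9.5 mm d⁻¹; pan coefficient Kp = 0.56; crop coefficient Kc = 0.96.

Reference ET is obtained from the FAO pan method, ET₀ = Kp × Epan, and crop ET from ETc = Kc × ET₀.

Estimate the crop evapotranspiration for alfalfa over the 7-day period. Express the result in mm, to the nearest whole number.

36 mm

ET₀ = 0.56 × 9.5 = 5.3200 mm/d
ETc = Kc × ET₀ = 0.96 × 5.3200 = 5.1072 mm/d
Over 7 days: 5.1072 × 7 = 35.750 mm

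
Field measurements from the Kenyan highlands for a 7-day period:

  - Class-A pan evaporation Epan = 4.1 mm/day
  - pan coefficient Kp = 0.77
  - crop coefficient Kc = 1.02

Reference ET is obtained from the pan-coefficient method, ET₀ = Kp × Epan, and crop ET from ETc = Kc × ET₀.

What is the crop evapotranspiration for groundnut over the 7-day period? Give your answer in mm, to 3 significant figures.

22.5 mm

ET₀ = 0.77 × 4.1 = 3.1570 mm/d
ETc = Kc × ET₀ = 1.02 × 3.1570 = 3.2201 mm/d
Over 7 days: 3.2201 × 7 = 22.541 mm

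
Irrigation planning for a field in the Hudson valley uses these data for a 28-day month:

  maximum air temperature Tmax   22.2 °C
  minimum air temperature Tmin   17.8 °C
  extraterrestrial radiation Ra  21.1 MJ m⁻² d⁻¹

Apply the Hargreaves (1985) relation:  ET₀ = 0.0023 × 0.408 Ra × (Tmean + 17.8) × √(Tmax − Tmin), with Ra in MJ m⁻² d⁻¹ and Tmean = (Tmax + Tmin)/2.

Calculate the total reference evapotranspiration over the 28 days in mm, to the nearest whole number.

Tmean = (22.2 + 17.8)/2 = 20.00 °C
0.408 Ra = 0.408 × 21.1 = 8.6088 mm/d equivalent
ET₀ = 0.0023 × 8.6088 × (20.00 + 17.8) × √4.4 = 0.0023 × 8.6088 × 37.80 × 2.0976 = 1.5699 mm/d
Over 28 days: 1.5699 × 28 = 43.957 mm

44 mm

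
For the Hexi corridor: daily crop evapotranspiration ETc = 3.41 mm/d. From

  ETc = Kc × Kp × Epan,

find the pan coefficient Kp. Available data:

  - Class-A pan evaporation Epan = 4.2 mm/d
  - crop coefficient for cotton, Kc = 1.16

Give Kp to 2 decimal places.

ETc = Kc × Kp × Epan  ⇒  Kp = ETc / (Kc × Epan)
Kp = 3.41 / (1.16 × 4.2) = 3.41 / 4.872 = 0.6999

0.70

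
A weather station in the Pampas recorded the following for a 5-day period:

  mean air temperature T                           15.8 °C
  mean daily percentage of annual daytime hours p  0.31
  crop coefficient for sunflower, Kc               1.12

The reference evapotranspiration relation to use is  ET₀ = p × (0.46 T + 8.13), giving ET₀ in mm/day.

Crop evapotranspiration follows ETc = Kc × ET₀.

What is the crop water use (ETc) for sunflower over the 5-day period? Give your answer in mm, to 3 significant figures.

26.7 mm

ET₀ = 0.31 × (0.46 × 15.8 + 8.13) = 0.31 × 15.398 = 4.7734 mm/d
ETc = Kc × ET₀ = 1.12 × 4.7734 = 5.3462 mm/d
Over 5 days: 5.3462 × 5 = 26.731 mm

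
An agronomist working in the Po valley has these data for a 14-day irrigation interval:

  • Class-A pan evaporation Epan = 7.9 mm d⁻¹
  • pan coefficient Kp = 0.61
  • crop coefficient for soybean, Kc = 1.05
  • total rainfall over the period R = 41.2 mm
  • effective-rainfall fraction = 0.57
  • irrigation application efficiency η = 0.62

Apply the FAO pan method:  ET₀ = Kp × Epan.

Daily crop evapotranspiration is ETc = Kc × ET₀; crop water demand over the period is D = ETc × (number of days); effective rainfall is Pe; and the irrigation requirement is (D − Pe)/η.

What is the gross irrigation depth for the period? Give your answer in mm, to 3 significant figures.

ET₀ = 0.61 × 7.9 = 4.8190 mm/d
ETc = Kc × ET₀ = 1.05 × 4.8190 = 5.0600 mm/d
Crop demand D = ETc × 14 d = 5.0600 × 14 = 70.840 mm
Pe = 0.57 × 41.2 = 23.484 mm
D − Pe = 70.840 − 23.484 = 47.356 mm
Gross irrigation = 47.356 / 0.62 = 76.381 mm

76.4 mm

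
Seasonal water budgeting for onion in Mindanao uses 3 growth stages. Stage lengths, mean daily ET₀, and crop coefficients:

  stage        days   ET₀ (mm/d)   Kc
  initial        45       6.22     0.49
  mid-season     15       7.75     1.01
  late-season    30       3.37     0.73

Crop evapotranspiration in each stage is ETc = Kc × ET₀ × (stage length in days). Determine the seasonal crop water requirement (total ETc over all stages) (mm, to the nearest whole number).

initial: 0.49 × 6.22 × 45 = 137.15 mm
mid-season: 1.01 × 7.75 × 15 = 117.41 mm
late-season: 0.73 × 3.37 × 30 = 73.80 mm
Seasonal total = 328.36 mm

328 mm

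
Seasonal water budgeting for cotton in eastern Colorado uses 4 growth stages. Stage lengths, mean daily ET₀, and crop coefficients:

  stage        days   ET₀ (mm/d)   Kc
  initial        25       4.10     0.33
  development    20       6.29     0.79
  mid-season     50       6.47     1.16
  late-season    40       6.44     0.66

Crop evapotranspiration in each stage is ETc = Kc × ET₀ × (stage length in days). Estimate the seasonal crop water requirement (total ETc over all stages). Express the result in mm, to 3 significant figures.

initial: 0.33 × 4.10 × 25 = 33.83 mm
development: 0.79 × 6.29 × 20 = 99.38 mm
mid-season: 1.16 × 6.47 × 50 = 375.26 mm
late-season: 0.66 × 6.44 × 40 = 170.02 mm
Seasonal total = 678.49 mm

678 mm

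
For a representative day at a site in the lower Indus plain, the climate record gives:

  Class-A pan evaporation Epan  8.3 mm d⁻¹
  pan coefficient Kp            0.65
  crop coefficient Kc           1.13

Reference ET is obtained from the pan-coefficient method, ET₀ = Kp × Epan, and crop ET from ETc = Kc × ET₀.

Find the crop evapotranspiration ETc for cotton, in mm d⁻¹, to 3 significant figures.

6.10 mm d⁻¹

ET₀ = 0.65 × 8.3 = 5.3950 mm/d
ETc = Kc × ET₀ = 1.13 × 5.3950 = 6.0964 mm/d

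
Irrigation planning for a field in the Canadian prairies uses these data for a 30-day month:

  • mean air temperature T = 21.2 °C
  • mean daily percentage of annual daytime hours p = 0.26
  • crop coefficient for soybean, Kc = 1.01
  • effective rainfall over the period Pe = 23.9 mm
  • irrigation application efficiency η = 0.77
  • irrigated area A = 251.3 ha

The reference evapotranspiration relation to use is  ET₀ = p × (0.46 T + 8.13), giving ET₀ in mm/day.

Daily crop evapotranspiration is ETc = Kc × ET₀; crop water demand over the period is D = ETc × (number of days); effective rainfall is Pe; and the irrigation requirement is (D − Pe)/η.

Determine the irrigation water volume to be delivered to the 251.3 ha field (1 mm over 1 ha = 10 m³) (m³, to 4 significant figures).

ET₀ = 0.26 × (0.46 × 21.2 + 8.13) = 0.26 × 17.882 = 4.6493 mm/d
ETc = Kc × ET₀ = 1.01 × 4.6493 = 4.6958 mm/d
Crop demand D = ETc × 30 d = 4.6958 × 30 = 140.874 mm
D − Pe = 140.874 − 23.9 = 116.974 mm
Gross irrigation = 116.974 / 0.77 = 151.914 mm
Volume = 151.914 mm × 251.3 ha × 10 = 381759.9 m³

381800 m³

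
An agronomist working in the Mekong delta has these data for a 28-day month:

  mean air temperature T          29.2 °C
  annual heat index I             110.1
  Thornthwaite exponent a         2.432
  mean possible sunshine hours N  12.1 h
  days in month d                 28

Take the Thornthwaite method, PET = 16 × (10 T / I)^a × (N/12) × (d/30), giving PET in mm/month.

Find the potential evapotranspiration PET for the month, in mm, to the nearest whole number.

161 mm

10T/I = 10 × 29.2 / 110.1 = 2.6521
(10T/I)^a = 2.6521^2.432 = 10.7194
Uncorrected PET = 16 × 10.7194 = 171.510 mm
Correction = (N/12)(d/30) = (12.1/12)(28/30) = 0.9411
PET = 171.510 × 0.9411 = 161.408 mm/month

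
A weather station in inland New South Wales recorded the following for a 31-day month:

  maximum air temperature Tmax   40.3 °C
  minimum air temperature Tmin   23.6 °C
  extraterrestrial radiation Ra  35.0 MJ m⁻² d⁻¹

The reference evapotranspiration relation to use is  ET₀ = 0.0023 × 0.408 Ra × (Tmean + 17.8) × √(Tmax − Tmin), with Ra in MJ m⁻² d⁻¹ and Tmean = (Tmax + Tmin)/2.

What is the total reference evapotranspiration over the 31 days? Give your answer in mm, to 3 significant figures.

207 mm

Tmean = (40.3 + 23.6)/2 = 31.95 °C
0.408 Ra = 0.408 × 35.0 = 14.2800 mm/d equivalent
ET₀ = 0.0023 × 14.2800 × (31.95 + 17.8) × √16.7 = 0.0023 × 14.2800 × 49.75 × 4.0866 = 6.6775 mm/d
Over 31 days: 6.6775 × 31 = 207.003 mm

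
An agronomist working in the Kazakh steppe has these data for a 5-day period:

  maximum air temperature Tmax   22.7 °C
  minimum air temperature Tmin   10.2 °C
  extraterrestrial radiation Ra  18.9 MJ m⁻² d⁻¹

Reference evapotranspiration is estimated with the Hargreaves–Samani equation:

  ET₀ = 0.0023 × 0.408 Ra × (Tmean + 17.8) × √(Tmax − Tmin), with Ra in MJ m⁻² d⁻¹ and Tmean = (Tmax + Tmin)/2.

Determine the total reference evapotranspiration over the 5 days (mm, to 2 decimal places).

10.74 mm

Tmean = (22.7 + 10.2)/2 = 16.45 °C
0.408 Ra = 0.408 × 18.9 = 7.7112 mm/d equivalent
ET₀ = 0.0023 × 7.7112 × (16.45 + 17.8) × √12.5 = 0.0023 × 7.7112 × 34.25 × 3.5355 = 2.1476 mm/d
Over 5 days: 2.1476 × 5 = 10.738 mm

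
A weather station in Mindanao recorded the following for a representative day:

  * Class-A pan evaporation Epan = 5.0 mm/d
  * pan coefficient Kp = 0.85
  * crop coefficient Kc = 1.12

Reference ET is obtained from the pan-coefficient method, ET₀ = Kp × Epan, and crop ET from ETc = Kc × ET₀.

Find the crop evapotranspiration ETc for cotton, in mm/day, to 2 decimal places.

4.76 mm/day

ET₀ = 0.85 × 5.0 = 4.2500 mm/d
ETc = Kc × ET₀ = 1.12 × 4.2500 = 4.7600 mm/d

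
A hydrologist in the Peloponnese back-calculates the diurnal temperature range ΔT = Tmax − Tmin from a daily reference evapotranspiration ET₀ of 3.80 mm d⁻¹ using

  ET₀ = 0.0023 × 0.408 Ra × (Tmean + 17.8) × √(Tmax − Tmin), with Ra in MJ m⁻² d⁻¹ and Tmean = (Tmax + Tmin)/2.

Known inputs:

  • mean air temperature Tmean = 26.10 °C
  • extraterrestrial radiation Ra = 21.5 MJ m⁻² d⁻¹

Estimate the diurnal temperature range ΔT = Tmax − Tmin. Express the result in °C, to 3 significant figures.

√ΔT = ET₀ / [0.0023 × 0.408 × Ra × (Tmean+17.8)] = 3.80 / (0.0023 × 8.7720 × 43.90) = 4.2903
ΔT = 4.2903² = 18.407 °C

18.4 °C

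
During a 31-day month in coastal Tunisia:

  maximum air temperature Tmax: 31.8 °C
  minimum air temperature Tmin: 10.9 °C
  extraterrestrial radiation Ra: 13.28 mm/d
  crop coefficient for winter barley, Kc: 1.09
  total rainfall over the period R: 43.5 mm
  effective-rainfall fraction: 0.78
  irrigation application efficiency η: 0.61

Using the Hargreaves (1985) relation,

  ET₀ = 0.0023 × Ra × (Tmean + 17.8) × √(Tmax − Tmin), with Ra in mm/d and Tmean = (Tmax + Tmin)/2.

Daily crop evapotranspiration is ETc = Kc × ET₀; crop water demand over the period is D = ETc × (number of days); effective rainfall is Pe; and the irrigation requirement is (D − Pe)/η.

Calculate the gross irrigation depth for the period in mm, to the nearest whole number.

247 mm

Tmean = (31.8 + 10.9)/2 = 21.35 °C
ET₀ = 0.0023 × 13.28 × (21.35 + 17.8) × √20.9 = 0.0023 × 13.28 × 39.15 × 4.5717 = 5.4668 mm/d
ETc = Kc × ET₀ = 1.09 × 5.4668 = 5.9588 mm/d
Crop demand D = ETc × 31 d = 5.9588 × 31 = 184.723 mm
Pe = 0.78 × 43.5 = 33.930 mm
D − Pe = 184.723 − 33.930 = 150.793 mm
Gross irrigation = 150.793 / 0.61 = 247.202 mm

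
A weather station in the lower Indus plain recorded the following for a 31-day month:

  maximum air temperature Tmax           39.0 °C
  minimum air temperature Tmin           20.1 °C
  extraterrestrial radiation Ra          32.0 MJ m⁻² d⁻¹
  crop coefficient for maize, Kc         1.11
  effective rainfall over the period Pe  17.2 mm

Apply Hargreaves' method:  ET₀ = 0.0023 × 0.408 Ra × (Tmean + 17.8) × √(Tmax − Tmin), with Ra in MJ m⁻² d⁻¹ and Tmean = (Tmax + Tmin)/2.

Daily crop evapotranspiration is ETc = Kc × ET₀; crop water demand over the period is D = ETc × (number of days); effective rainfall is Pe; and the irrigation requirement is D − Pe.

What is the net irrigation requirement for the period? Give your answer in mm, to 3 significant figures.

196 mm

Tmean = (39.0 + 20.1)/2 = 29.55 °C
0.408 Ra = 0.408 × 32.0 = 13.0560 mm/d equivalent
ET₀ = 0.0023 × 13.0560 × (29.55 + 17.8) × √18.9 = 0.0023 × 13.0560 × 47.35 × 4.3474 = 6.1814 mm/d
ETc = Kc × ET₀ = 1.11 × 6.1814 = 6.8614 mm/d
Crop demand D = ETc × 31 d = 6.8614 × 31 = 212.703 mm
D − Pe = 212.703 − 17.2 = 195.503 mm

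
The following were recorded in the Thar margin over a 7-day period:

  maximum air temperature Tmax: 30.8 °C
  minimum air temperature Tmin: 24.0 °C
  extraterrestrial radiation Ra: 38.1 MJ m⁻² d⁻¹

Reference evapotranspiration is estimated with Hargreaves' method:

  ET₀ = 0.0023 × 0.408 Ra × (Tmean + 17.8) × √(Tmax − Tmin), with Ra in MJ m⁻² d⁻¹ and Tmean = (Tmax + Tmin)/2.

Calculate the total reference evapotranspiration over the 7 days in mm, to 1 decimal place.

Tmean = (30.8 + 24.0)/2 = 27.40 °C
0.408 Ra = 0.408 × 38.1 = 15.5448 mm/d equivalent
ET₀ = 0.0023 × 15.5448 × (27.40 + 17.8) × √6.8 = 0.0023 × 15.5448 × 45.20 × 2.6077 = 4.2141 mm/d
Over 7 days: 4.2141 × 7 = 29.499 mm

29.5 mm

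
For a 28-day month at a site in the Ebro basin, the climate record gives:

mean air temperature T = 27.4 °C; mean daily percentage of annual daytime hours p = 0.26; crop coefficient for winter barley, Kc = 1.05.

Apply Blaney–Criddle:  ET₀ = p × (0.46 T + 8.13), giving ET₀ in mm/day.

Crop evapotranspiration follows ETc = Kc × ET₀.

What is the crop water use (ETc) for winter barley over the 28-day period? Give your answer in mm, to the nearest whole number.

ET₀ = 0.26 × (0.46 × 27.4 + 8.13) = 0.26 × 20.734 = 5.3908 mm/d
ETc = Kc × ET₀ = 1.05 × 5.3908 = 5.6603 mm/d
Over 28 days: 5.6603 × 28 = 158.488 mm

158 mm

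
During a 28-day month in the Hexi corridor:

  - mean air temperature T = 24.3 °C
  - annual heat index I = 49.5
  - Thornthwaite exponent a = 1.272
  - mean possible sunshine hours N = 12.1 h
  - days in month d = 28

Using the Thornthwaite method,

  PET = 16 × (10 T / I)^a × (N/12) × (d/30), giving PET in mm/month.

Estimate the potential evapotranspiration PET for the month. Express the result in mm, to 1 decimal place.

10T/I = 10 × 24.3 / 49.5 = 4.9091
(10T/I)^a = 4.9091^1.272 = 7.5675
Uncorrected PET = 16 × 7.5675 = 121.080 mm
Correction = (N/12)(d/30) = (12.1/12)(28/30) = 0.9411
PET = 121.080 × 0.9411 = 113.948 mm/month

113.9 mm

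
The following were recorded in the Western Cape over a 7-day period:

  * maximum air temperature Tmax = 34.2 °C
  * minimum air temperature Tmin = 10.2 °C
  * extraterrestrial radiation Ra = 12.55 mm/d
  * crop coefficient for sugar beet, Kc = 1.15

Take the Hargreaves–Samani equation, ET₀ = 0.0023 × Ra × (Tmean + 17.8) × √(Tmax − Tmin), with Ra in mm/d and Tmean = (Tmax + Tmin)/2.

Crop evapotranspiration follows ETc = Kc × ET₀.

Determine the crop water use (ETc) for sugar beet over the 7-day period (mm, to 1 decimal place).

45.5 mm

Tmean = (34.2 + 10.2)/2 = 22.20 °C
ET₀ = 0.0023 × 12.55 × (22.20 + 17.8) × √24.0 = 0.0023 × 12.55 × 40.00 × 4.8990 = 5.6564 mm/d
ETc = Kc × ET₀ = 1.15 × 5.6564 = 6.5049 mm/d
Over 7 days: 6.5049 × 7 = 45.534 mm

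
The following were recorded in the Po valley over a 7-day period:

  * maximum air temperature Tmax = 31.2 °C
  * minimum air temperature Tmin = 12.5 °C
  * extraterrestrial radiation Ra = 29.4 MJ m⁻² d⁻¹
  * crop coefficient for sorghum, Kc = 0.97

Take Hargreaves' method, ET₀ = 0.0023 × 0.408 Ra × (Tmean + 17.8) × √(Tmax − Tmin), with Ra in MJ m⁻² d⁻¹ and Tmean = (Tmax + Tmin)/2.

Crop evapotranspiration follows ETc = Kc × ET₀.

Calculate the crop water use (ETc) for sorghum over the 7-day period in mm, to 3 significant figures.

Tmean = (31.2 + 12.5)/2 = 21.85 °C
0.408 Ra = 0.408 × 29.4 = 11.9952 mm/d equivalent
ET₀ = 0.0023 × 11.9952 × (21.85 + 17.8) × √18.7 = 0.0023 × 11.9952 × 39.65 × 4.3243 = 4.7304 mm/d
ETc = Kc × ET₀ = 0.97 × 4.7304 = 4.5885 mm/d
Over 7 days: 4.5885 × 7 = 32.120 mm

32.1 mm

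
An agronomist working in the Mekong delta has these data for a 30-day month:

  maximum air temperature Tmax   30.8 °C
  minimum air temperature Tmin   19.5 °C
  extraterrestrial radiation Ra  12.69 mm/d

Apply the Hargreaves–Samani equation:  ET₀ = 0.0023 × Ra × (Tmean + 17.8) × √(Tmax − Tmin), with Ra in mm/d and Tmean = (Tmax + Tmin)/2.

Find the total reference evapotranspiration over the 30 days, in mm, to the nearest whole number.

126 mm

Tmean = (30.8 + 19.5)/2 = 25.15 °C
ET₀ = 0.0023 × 12.69 × (25.15 + 17.8) × √11.3 = 0.0023 × 12.69 × 42.95 × 3.3615 = 4.2139 mm/d
Over 30 days: 4.2139 × 30 = 126.417 mm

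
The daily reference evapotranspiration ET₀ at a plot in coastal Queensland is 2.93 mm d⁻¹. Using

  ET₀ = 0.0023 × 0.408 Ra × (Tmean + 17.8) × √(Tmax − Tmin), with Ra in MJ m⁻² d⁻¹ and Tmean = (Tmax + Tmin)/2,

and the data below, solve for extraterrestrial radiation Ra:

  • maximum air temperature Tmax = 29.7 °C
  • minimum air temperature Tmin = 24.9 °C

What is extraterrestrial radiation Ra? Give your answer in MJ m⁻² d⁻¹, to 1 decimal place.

31.6 MJ m⁻² d⁻¹

Tmean = (29.7+24.9)/2 = 27.30 °C; ΔT = 4.8
Ra = ET₀ / [0.0023 × 0.408 × (Tmean+17.8) × √ΔT]
   = 2.93 / (0.0023 × 0.408 × 45.10 × 2.1909) = 31.600 MJ m⁻² d⁻¹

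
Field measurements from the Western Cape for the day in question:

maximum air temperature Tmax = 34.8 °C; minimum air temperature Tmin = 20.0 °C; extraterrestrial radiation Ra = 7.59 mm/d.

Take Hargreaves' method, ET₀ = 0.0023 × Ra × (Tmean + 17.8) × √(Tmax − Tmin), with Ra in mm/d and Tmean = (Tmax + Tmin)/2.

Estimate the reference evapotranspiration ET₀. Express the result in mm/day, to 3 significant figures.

3.04 mm/day

Tmean = (34.8 + 20.0)/2 = 27.40 °C
ET₀ = 0.0023 × 7.59 × (27.40 + 17.8) × √14.8 = 0.0023 × 7.59 × 45.20 × 3.8471 = 3.0356 mm/d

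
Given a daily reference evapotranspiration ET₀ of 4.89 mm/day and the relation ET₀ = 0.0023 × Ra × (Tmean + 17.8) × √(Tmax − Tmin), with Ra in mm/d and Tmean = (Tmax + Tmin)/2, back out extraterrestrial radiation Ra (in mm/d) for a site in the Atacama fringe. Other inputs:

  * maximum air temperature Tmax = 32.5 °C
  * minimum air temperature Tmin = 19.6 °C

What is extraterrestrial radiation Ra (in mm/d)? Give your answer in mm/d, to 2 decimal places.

13.50 mm/d

Tmean = 26.05 °C; √ΔT = 3.5917
Ra = ET₀ / [0.0023 × (Tmean+17.8) × √ΔT] = 4.89 / (0.0023 × 43.85 × 3.5917) = 13.499 mm/d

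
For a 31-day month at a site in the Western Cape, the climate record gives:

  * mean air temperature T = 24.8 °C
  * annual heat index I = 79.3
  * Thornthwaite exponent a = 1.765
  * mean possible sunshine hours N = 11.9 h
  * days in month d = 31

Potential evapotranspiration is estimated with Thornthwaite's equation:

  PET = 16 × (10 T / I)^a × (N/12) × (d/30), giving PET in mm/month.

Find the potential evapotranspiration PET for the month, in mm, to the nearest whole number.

123 mm

10T/I = 10 × 24.8 / 79.3 = 3.1274
(10T/I)^a = 3.1274^1.765 = 7.4817
Uncorrected PET = 16 × 7.4817 = 119.707 mm
Correction = (N/12)(d/30) = (11.9/12)(31/30) = 1.0247
PET = 119.707 × 1.0247 = 122.664 mm/month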